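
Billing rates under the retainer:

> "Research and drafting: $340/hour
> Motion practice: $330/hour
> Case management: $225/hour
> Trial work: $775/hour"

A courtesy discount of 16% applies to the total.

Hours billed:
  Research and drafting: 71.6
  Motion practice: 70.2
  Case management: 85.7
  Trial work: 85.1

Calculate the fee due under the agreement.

Research and drafting: 71.6 × $340 = $24,344.00
Motion practice: 70.2 × $330 = $23,166.00
Case management: 85.7 × $225 = $19,282.50
Trial work: 85.1 × $775 = $65,952.50
Subtotal: $132,745.00
Less 16% discount: −$21,239.20
Total: $132,745.00 − $21,239.20 = $111,505.80

$111,505.80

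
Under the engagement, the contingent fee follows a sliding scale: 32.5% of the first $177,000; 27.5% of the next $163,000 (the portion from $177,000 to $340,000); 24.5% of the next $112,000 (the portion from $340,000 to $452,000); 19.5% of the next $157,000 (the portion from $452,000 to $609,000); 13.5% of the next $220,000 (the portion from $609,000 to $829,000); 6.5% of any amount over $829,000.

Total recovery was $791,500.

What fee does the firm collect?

$185,042.50

First $177,000 at 32.5% = $57,525.00
Next $163,000 at 27.5% = $44,825.00
Next $112,000 at 24.5% = $27,440.00
Next $157,000 at 19.5% = $30,615.00
Remaining $182,500 at 13.5% = $24,637.50
Fee: $57,525.00 + $44,825.00 + $27,440.00 + $30,615.00 + $24,637.50 = $185,042.50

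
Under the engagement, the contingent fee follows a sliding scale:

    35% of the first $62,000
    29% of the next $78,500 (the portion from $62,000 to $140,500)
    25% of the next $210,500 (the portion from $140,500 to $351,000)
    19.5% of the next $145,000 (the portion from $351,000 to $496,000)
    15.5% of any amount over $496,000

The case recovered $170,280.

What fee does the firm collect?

$51,910.00

First $62,000 at 35% = $21,700.00
Next $78,500 at 29% = $22,765.00
Remaining $29,780 at 25% = $7,445.00
Fee: $21,700.00 + $22,765.00 + $7,445.00 = $51,910.00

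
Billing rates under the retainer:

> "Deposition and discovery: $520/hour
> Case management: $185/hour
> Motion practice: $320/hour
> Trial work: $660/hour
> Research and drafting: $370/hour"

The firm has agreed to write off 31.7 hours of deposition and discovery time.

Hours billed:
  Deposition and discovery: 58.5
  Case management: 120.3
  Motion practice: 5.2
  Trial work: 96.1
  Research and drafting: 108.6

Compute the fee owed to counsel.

Deposition and discovery: 58.5 × $520 = $30,420.00
Case management: 120.3 × $185 = $22,255.50
Motion practice: 5.2 × $320 = $1,664.00
Trial work: 96.1 × $660 = $63,426.00
Research and drafting: 108.6 × $370 = $40,182.00
Subtotal: $157,947.50
Write-off: 31.7 × $520 = $16,484.00
Total: $157,947.50 − $16,484.00 = $141,463.50

$141,463.50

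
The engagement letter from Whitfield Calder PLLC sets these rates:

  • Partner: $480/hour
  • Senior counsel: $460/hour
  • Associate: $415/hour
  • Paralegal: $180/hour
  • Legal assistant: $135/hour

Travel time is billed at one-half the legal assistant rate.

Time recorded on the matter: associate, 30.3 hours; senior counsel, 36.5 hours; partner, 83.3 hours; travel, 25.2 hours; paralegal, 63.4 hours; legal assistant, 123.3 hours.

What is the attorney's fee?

$99,107.00

Partner: 83.3 × $480 = $39,984.00
Senior counsel: 36.5 × $460 = $16,790.00
Associate: 30.3 × $415 = $12,574.50
Paralegal: 63.4 × $180 = $11,412.00
Legal assistant: 123.3 × $135 = $16,645.50
Subtotal: $39,984.00 + $16,790.00 + $12,574.50 + $11,412.00 + $16,645.50 = $97,406.00
Travel: 25.2 × ($135 ÷ 2) = 25.2 × $67.50 = $1,701.00
Total: $97,406.00 + $1,701.00 = $99,107.00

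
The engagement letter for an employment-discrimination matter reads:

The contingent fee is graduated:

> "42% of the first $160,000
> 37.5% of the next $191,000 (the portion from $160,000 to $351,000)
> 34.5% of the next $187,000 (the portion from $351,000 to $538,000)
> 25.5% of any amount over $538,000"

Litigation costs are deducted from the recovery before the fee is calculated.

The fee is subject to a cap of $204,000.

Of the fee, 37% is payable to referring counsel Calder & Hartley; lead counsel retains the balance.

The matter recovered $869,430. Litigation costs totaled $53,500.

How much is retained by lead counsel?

$128,520.00

Fee base (net of costs): $869,430 − $53,500 = $815,930
First $160,000 at 42% = $67,200.00
Next $191,000 at 37.5% = $71,625.00
Next $187,000 at 34.5% = $64,515.00
Remaining $277,930 at 25.5% = $70,872.15
Fee: $67,200.00 + $71,625.00 + $64,515.00 + $70,872.15 = $274,212.15
$274,212.15 exceeds the $204,000 cap, so the fee is capped at $204,000.00.
Referral share: 37% of $204,000.00 = $75,480.00; lead counsel retains $204,000.00 − $75,480.00 = $128,520.00.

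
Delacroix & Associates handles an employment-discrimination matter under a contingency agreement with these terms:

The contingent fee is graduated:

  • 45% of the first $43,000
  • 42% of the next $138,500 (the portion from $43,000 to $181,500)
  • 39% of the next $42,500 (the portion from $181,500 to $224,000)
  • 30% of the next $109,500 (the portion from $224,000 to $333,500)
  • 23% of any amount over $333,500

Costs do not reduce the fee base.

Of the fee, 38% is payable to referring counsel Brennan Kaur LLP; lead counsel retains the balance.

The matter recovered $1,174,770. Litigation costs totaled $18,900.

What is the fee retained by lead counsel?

Fee base is the gross recovery, $1,174,770; costs are reimbursed separately.
First $43,000 at 45% = $19,350.00
Next $138,500 at 42% = $58,170.00
Next $42,500 at 39% = $16,575.00
Next $109,500 at 30% = $32,850.00
Remaining $841,270 at 23% = $193,492.10
Fee: $19,350.00 + $58,170.00 + $16,575.00 + $32,850.00 + $193,492.10 = $320,437.10
Referral share: 38% of $320,437.10 = $121,766.10; lead counsel retains $320,437.10 − $121,766.10 = $198,671.00.

$198,671.00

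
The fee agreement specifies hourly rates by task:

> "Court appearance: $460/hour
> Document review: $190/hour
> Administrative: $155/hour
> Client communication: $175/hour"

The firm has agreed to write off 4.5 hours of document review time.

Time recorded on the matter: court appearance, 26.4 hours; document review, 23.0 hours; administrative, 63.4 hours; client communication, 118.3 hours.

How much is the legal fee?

$46,188.50

Court appearance: 26.4 × $460 = $12,144.00
Document review: 23.0 × $190 = $4,370.00
Administrative: 63.4 × $155 = $9,827.00
Client communication: 118.3 × $175 = $20,702.50
Subtotal: $47,043.50
Write-off: 4.5 × $190 = $855.00
Total: $47,043.50 − $855.00 = $46,188.50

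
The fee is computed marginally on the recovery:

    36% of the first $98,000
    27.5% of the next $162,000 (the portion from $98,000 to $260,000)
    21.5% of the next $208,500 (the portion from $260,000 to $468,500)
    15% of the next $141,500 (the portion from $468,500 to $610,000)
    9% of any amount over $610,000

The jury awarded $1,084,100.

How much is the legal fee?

$188,551.50

First $98,000 at 36% = $35,280.00
Next $162,000 at 27.5% = $44,550.00
Next $208,500 at 21.5% = $44,827.50
Next $141,500 at 15% = $21,225.00
Remaining $474,100 at 9% = $42,669.00
Fee: $35,280.00 + $44,550.00 + $44,827.50 + $21,225.00 + $42,669.00 = $188,551.50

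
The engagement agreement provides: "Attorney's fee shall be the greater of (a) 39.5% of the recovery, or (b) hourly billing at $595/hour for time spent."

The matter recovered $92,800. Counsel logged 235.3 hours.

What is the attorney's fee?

$140,003.50

(a) 39.5% of $92,800 = $36,656.00
(b) 235.3 × $595 = $140,003.50
The greater is (b): $140,003.50.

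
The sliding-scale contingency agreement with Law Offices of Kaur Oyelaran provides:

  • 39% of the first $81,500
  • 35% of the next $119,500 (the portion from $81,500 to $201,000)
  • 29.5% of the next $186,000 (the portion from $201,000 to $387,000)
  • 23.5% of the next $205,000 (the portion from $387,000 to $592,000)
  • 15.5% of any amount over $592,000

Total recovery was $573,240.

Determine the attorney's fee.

First $81,500 at 39% = $31,785.00
Next $119,500 at 35% = $41,825.00
Next $186,000 at 29.5% = $54,870.00
Remaining $186,240 at 23.5% = $43,766.40
Fee: $31,785.00 + $41,825.00 + $54,870.00 + $43,766.40 = $172,246.40

$172,246.40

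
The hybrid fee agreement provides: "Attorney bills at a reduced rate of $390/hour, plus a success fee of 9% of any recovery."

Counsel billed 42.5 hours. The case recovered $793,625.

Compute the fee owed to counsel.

Hourly: 42.5 × $390 = $16,575.00
Success fee: 9% of $793,625 = $71,426.25
Total: $16,575.00 + $71,426.25 = $88,001.25

$88,001.25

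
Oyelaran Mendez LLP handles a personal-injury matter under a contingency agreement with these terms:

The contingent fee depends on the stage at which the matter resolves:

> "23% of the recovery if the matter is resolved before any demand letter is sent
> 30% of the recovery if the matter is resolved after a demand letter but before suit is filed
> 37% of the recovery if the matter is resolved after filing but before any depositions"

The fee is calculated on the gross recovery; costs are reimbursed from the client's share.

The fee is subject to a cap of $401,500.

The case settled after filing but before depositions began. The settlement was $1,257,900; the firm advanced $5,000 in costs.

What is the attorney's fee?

Fee base is the gross recovery, $1,257,900; costs are reimbursed separately.
The matter settled after filing but before depositions began, so the 37% rate applies.
$1,257,900 × 37% = $465,423.00
$465,423.00 exceeds the $401,500 cap, so the fee is capped at $401,500.00.

$401,500.00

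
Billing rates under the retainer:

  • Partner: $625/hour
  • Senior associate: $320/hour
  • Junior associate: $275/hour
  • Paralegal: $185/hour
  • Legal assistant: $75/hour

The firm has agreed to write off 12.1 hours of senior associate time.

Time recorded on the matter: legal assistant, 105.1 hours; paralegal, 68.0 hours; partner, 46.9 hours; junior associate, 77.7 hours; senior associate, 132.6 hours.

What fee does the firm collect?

Partner: 46.9 × $625 = $29,312.50
Senior associate: 132.6 × $320 = $42,432.00
Junior associate: 77.7 × $275 = $21,367.50
Paralegal: 68.0 × $185 = $12,580.00
Legal assistant: 105.1 × $75 = $7,882.50
Subtotal: $113,574.50
Write-off: 12.1 × $320 = $3,872.00
Total: $113,574.50 − $3,872.00 = $109,702.50

$109,702.50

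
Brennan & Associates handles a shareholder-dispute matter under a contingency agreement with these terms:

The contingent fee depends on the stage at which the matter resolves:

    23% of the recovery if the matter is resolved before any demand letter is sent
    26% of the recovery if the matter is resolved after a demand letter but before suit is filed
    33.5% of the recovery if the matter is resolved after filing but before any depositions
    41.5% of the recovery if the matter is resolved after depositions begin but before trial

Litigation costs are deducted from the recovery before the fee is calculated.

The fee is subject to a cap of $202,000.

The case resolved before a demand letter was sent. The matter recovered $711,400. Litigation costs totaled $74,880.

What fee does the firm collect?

Fee base (net of costs): $711,400 − $74,880 = $636,520
The matter resolved before a demand letter was sent, so the 23% rate applies.
$636,520 × 23% = $146,399.60
$146,399.60 is under the $202,000 cap.

$146,399.60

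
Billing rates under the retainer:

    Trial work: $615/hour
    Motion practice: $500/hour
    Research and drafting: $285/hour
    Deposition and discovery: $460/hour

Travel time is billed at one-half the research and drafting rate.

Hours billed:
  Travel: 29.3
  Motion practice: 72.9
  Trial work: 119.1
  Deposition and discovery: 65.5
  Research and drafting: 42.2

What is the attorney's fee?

Trial work: 119.1 × $615 = $73,246.50
Motion practice: 72.9 × $500 = $36,450.00
Research and drafting: 42.2 × $285 = $12,027.00
Deposition and discovery: 65.5 × $460 = $30,130.00
Subtotal: $73,246.50 + $36,450.00 + $12,027.00 + $30,130.00 = $151,853.50
Travel: 29.3 × ($285 ÷ 2) = 29.3 × $142.50 = $4,175.25
Total: $151,853.50 + $4,175.25 = $156,028.75

$156,028.75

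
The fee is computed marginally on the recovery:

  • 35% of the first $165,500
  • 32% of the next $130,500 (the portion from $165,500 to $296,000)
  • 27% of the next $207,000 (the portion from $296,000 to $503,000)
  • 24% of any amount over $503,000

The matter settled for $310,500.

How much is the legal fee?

First $165,500 at 35% = $57,925.00
Next $130,500 at 32% = $41,760.00
Remaining $14,500 at 27% = $3,915.00
Fee: $57,925.00 + $41,760.00 + $3,915.00 = $103,600.00

$103,600.00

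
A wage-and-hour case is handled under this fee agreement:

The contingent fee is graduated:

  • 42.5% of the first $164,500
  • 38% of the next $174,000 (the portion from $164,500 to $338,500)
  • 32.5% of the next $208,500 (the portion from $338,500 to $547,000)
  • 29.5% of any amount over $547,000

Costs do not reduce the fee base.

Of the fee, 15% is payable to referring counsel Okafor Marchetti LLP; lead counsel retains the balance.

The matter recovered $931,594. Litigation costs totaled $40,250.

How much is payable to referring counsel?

Fee base is the gross recovery, $931,594; costs are reimbursed separately.
First $164,500 at 42.5% = $69,912.50
Next $174,000 at 38% = $66,120.00
Next $208,500 at 32.5% = $67,762.50
Remaining $384,594 at 29.5% = $113,455.23
Fee: $69,912.50 + $66,120.00 + $67,762.50 + $113,455.23 = $317,250.23
Referral share: 15% of $317,250.23 = $47,587.53; lead counsel retains $317,250.23 − $47,587.53 = $269,662.70.

$47,587.53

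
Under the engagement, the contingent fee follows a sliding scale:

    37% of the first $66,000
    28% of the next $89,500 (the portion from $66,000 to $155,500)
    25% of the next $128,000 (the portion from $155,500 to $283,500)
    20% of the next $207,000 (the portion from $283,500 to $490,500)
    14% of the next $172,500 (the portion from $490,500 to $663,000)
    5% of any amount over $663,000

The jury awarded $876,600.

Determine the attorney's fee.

First $66,000 at 37% = $24,420.00
Next $89,500 at 28% = $25,060.00
Next $128,000 at 25% = $32,000.00
Next $207,000 at 20% = $41,400.00
Next $172,500 at 14% = $24,150.00
Remaining $213,600 at 5% = $10,680.00
Fee: $24,420.00 + $25,060.00 + $32,000.00 + $41,400.00 + $24,150.00 + $10,680.00 = $157,710.00

$157,710.00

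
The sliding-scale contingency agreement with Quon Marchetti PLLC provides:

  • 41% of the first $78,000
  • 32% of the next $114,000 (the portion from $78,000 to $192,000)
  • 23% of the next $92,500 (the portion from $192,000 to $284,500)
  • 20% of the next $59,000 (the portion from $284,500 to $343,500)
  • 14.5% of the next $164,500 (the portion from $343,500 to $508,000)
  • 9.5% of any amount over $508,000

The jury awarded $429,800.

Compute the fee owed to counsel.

First $78,000 at 41% = $31,980.00
Next $114,000 at 32% = $36,480.00
Next $92,500 at 23% = $21,275.00
Next $59,000 at 20% = $11,800.00
Remaining $86,300 at 14.5% = $12,513.50
Fee: $31,980.00 + $36,480.00 + $21,275.00 + $11,800.00 + $12,513.50 = $114,048.50

$114,048.50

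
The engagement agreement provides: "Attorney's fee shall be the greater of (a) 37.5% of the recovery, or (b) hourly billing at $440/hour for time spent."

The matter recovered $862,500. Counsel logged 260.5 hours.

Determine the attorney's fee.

$323,437.50

(a) 37.5% of $862,500 = $323,437.50
(b) 260.5 × $440 = $114,620.00
The greater is (a): $323,437.50.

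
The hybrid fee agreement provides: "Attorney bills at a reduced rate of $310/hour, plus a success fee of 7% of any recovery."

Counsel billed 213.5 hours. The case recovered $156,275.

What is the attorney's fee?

Hourly: 213.5 × $310 = $66,185.00
Success fee: 7% of $156,275 = $10,939.25
Total: $66,185.00 + $10,939.25 = $77,124.25

$77,124.25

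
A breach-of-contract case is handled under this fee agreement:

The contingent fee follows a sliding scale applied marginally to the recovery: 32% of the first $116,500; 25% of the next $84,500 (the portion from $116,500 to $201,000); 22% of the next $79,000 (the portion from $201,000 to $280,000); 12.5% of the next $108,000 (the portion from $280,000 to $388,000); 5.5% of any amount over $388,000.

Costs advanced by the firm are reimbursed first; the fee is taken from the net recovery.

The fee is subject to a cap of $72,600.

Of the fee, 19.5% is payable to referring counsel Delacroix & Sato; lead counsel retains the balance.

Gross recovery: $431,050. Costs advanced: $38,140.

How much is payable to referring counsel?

$14,157.00

Fee base (net of costs): $431,050 − $38,140 = $392,910
First $116,500 at 32% = $37,280.00
Next $84,500 at 25% = $21,125.00
Next $79,000 at 22% = $17,380.00
Next $108,000 at 12.5% = $13,500.00
Remaining $4,910 at 5.5% = $270.05
Fee: $37,280.00 + $21,125.00 + $17,380.00 + $13,500.00 + $270.05 = $89,555.05
$89,555.05 exceeds the $72,600 cap, so the fee is capped at $72,600.00.
Referral share: 19.5% of $72,600.00 = $14,157.00; lead counsel retains $72,600.00 − $14,157.00 = $58,443.00.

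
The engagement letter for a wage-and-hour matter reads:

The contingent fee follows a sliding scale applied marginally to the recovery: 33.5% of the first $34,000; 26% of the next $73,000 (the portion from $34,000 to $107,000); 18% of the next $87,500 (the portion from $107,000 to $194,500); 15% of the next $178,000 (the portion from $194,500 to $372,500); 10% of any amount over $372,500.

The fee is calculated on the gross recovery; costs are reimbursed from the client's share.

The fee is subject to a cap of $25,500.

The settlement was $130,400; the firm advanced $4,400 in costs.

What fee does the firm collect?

$25,500.00

Fee base is the gross recovery, $130,400; costs are reimbursed separately.
First $34,000 at 33.5% = $11,390.00
Next $73,000 at 26% = $18,980.00
Remaining $23,400 at 18% = $4,212.00
Fee: $11,390.00 + $18,980.00 + $4,212.00 = $34,582.00
$34,582.00 exceeds the $25,500 cap, so the fee is capped at $25,500.00.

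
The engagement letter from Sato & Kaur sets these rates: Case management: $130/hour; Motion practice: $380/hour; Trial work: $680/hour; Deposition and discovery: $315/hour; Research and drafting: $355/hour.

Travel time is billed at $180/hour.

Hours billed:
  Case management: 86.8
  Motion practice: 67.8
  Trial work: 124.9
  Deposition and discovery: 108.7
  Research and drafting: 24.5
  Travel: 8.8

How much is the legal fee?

Case management: 86.8 × $130 = $11,284.00
Motion practice: 67.8 × $380 = $25,764.00
Trial work: 124.9 × $680 = $84,932.00
Deposition and discovery: 108.7 × $315 = $34,240.50
Research and drafting: 24.5 × $355 = $8,697.50
Subtotal: $11,284.00 + $25,764.00 + $84,932.00 + $34,240.50 + $8,697.50 = $164,918.00
Travel: 8.8 × $180 = $1,584.00
Total: $164,918.00 + $1,584.00 = $166,502.00

$166,502.00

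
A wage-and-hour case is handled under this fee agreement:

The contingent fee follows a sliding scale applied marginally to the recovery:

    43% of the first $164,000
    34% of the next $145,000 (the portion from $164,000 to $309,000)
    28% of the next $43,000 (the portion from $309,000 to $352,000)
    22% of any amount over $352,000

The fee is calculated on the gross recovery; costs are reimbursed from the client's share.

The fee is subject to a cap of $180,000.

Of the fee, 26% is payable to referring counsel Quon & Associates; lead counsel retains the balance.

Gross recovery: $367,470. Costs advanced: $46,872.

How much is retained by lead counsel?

$100,094.92

Fee base is the gross recovery, $367,470; costs are reimbursed separately.
First $164,000 at 43% = $70,520.00
Next $145,000 at 34% = $49,300.00
Next $43,000 at 28% = $12,040.00
Remaining $15,470 at 22% = $3,403.40
Fee: $70,520.00 + $49,300.00 + $12,040.00 + $3,403.40 = $135,263.40
$135,263.40 is under the $180,000 cap.
Referral share: 26% of $135,263.40 = $35,168.48; lead counsel retains $135,263.40 − $35,168.48 = $100,094.92.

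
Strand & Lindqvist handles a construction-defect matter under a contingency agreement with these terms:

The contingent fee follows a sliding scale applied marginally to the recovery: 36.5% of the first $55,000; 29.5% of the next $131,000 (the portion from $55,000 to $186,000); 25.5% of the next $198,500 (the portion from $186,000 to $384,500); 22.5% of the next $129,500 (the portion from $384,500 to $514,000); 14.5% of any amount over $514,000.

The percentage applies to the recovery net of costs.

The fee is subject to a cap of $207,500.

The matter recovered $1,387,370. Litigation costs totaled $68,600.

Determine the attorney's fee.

Fee base (net of costs): $1,387,370 − $68,600 = $1,318,770
First $55,000 at 36.5% = $20,075.00
Next $131,000 at 29.5% = $38,645.00
Next $198,500 at 25.5% = $50,617.50
Next $129,500 at 22.5% = $29,137.50
Remaining $804,770 at 14.5% = $116,691.65
Fee: $20,075.00 + $38,645.00 + $50,617.50 + $29,137.50 + $116,691.65 = $255,166.65
$255,166.65 exceeds the $207,500 cap, so the fee is capped at $207,500.00.

$207,500.00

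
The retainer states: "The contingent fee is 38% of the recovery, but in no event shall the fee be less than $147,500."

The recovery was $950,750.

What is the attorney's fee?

38% of $950,750 = $361,285.00
That exceeds the $147,500 minimum.

$361,285.00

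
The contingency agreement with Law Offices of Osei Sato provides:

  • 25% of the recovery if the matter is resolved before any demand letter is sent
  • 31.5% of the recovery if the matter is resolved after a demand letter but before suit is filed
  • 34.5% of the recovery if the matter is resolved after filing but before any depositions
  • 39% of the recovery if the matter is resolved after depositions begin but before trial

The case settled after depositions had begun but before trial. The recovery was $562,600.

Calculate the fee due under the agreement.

$219,414.00

The matter settled after depositions had begun but before trial, so the 39% rate applies.
$562,600 × 39% = $219,414.00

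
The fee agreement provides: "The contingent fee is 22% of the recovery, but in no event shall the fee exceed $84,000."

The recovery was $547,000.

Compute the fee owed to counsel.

$84,000.00

22% of $547,000 = $120,340.00
That exceeds the $84,000 cap, so the fee is capped at $84,000.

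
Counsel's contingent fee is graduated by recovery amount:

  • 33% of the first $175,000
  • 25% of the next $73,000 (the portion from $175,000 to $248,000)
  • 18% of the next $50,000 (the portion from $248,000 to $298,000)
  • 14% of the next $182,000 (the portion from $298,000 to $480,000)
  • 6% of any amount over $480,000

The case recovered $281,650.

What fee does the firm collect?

First $175,000 at 33% = $57,750.00
Next $73,000 at 25% = $18,250.00
Remaining $33,650 at 18% = $6,057.00
Fee: $57,750.00 + $18,250.00 + $6,057.00 = $82,057.00

$82,057.00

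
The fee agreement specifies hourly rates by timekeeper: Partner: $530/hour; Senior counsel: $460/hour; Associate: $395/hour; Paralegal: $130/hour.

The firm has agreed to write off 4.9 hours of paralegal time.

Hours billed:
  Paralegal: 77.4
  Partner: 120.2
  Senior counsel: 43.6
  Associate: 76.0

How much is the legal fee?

Partner: 120.2 × $530 = $63,706.00
Senior counsel: 43.6 × $460 = $20,056.00
Associate: 76.0 × $395 = $30,020.00
Paralegal: 77.4 × $130 = $10,062.00
Subtotal: $123,844.00
Write-off: 4.9 × $130 = $637.00
Total: $123,844.00 − $637.00 = $123,207.00

$123,207.00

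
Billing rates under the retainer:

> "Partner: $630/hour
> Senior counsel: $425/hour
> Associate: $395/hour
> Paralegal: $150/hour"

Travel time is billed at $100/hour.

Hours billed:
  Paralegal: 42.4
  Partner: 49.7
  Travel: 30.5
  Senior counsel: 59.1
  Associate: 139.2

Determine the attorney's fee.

Partner: 49.7 × $630 = $31,311.00
Senior counsel: 59.1 × $425 = $25,117.50
Associate: 139.2 × $395 = $54,984.00
Paralegal: 42.4 × $150 = $6,360.00
Subtotal: $31,311.00 + $25,117.50 + $54,984.00 + $6,360.00 = $117,772.50
Travel: 30.5 × $100 = $3,050.00
Total: $117,772.50 + $3,050.00 = $120,822.50

$120,822.50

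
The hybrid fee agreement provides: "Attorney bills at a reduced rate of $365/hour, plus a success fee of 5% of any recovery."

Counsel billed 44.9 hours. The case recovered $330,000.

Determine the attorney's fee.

$32,888.50

Hourly: 44.9 × $365 = $16,388.50
Success fee: 5% of $330,000 = $16,500.00
Total: $16,388.50 + $16,500.00 = $32,888.50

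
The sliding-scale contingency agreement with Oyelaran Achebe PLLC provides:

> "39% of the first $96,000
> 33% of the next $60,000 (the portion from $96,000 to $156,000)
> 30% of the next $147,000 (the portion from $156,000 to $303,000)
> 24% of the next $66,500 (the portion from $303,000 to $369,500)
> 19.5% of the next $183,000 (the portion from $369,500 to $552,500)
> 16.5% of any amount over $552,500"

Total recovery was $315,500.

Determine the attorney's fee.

$104,340.00

First $96,000 at 39% = $37,440.00
Next $60,000 at 33% = $19,800.00
Next $147,000 at 30% = $44,100.00
Remaining $12,500 at 24% = $3,000.00
Fee: $37,440.00 + $19,800.00 + $44,100.00 + $3,000.00 = $104,340.00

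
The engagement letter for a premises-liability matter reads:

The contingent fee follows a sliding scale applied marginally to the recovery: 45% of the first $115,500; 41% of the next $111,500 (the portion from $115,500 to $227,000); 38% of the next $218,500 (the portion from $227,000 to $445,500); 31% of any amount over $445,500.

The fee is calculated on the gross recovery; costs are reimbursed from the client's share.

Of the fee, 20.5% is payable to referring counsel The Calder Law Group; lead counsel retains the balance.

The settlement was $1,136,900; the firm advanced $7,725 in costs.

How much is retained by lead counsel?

$314,067.93

Fee base is the gross recovery, $1,136,900; costs are reimbursed separately.
First $115,500 at 45% = $51,975.00
Next $111,500 at 41% = $45,715.00
Next $218,500 at 38% = $83,030.00
Remaining $691,400 at 31% = $214,334.00
Fee: $51,975.00 + $45,715.00 + $83,030.00 + $214,334.00 = $395,054.00
Referral share: 20.5% of $395,054.00 = $80,986.07; lead counsel retains $395,054.00 − $80,986.07 = $314,067.93.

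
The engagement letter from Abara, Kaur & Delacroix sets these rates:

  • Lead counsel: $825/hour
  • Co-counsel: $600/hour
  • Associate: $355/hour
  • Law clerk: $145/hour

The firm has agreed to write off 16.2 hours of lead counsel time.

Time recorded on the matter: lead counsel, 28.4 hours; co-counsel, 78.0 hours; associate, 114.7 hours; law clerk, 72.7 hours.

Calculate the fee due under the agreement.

$108,125.00

Lead counsel: 28.4 × $825 = $23,430.00
Co-counsel: 78.0 × $600 = $46,800.00
Associate: 114.7 × $355 = $40,718.50
Law clerk: 72.7 × $145 = $10,541.50
Subtotal: $121,490.00
Write-off: 16.2 × $825 = $13,365.00
Total: $121,490.00 − $13,365.00 = $108,125.00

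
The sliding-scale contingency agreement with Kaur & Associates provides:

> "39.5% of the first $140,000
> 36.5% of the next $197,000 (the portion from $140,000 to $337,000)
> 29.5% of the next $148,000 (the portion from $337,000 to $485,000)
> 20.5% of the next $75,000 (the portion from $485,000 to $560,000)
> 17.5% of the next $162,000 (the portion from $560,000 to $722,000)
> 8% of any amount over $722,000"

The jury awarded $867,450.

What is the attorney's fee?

First $140,000 at 39.5% = $55,300.00
Next $197,000 at 36.5% = $71,905.00
Next $148,000 at 29.5% = $43,660.00
Next $75,000 at 20.5% = $15,375.00
Next $162,000 at 17.5% = $28,350.00
Remaining $145,450 at 8% = $11,636.00
Fee: $55,300.00 + $71,905.00 + $43,660.00 + $15,375.00 + $28,350.00 + $11,636.00 = $226,226.00

$226,226.00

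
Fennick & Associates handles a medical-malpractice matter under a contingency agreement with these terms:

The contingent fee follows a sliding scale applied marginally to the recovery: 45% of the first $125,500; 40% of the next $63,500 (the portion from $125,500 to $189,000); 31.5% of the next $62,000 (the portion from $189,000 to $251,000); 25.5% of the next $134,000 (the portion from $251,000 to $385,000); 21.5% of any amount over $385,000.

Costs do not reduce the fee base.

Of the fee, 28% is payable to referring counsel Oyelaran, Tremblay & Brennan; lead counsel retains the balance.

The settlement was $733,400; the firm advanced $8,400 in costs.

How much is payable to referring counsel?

$58,934.68

Fee base is the gross recovery, $733,400; costs are reimbursed separately.
First $125,500 at 45% = $56,475.00
Next $63,500 at 40% = $25,400.00
Next $62,000 at 31.5% = $19,530.00
Next $134,000 at 25.5% = $34,170.00
Remaining $348,400 at 21.5% = $74,906.00
Fee: $56,475.00 + $25,400.00 + $19,530.00 + $34,170.00 + $74,906.00 = $210,481.00
Referral share: 28% of $210,481.00 = $58,934.68; lead counsel retains $210,481.00 − $58,934.68 = $151,546.32.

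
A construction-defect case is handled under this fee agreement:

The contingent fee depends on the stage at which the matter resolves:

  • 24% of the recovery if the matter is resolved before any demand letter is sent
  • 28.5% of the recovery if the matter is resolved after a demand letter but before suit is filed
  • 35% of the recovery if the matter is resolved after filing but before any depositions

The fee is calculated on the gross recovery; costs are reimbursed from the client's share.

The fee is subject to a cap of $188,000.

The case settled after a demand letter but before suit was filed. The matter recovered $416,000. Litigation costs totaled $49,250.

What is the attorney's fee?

$118,560.00

Fee base is the gross recovery, $416,000; costs are reimbursed separately.
The matter settled after a demand letter but before suit was filed, so the 28.5% rate applies.
$416,000 × 28.5% = $118,560.00
$118,560.00 is under the $188,000 cap.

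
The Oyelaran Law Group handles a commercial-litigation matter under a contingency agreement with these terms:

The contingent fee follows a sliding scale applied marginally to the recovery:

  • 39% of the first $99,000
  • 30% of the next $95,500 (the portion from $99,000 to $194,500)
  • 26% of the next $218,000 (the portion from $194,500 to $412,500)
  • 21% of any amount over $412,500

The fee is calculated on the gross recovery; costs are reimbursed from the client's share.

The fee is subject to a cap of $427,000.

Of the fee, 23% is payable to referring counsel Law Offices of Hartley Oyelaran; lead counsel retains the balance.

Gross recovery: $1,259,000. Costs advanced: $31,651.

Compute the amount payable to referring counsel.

Fee base is the gross recovery, $1,259,000; costs are reimbursed separately.
First $99,000 at 39% = $38,610.00
Next $95,500 at 30% = $28,650.00
Next $218,000 at 26% = $56,680.00
Remaining $846,500 at 21% = $177,765.00
Fee: $38,610.00 + $28,650.00 + $56,680.00 + $177,765.00 = $301,705.00
$301,705.00 is under the $427,000 cap.
Referral share: 23% of $301,705.00 = $69,392.15; lead counsel retains $301,705.00 − $69,392.15 = $232,312.85.

$69,392.15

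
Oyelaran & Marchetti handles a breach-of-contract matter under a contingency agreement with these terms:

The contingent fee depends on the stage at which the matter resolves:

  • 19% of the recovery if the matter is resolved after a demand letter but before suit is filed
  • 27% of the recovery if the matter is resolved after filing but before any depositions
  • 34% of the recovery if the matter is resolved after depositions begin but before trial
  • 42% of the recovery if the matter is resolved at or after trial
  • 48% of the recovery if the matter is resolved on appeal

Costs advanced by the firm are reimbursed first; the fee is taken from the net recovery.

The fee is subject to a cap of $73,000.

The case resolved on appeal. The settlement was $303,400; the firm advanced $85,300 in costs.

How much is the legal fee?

$73,000.00

Fee base (net of costs): $303,400 − $85,300 = $218,100
The matter resolved on appeal, so the 48% rate applies.
$218,100 × 48% = $104,688.00
$104,688.00 exceeds the $73,000 cap, so the fee is capped at $73,000.00.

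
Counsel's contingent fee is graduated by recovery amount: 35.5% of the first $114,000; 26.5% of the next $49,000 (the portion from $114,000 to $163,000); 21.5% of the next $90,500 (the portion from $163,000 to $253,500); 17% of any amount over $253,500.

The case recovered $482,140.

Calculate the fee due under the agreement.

First $114,000 at 35.5% = $40,470.00
Next $49,000 at 26.5% = $12,985.00
Next $90,500 at 21.5% = $19,457.50
Remaining $228,640 at 17% = $38,868.80
Fee: $40,470.00 + $12,985.00 + $19,457.50 + $38,868.80 = $111,781.30

$111,781.30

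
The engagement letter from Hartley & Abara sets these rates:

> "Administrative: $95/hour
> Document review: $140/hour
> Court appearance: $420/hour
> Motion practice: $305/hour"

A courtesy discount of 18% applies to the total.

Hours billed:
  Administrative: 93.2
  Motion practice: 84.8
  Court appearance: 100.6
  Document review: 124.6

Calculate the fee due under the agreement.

$77,419.48

Administrative: 93.2 × $95 = $8,854.00
Document review: 124.6 × $140 = $17,444.00
Court appearance: 100.6 × $420 = $42,252.00
Motion practice: 84.8 × $305 = $25,864.00
Subtotal: $94,414.00
Less 18% discount: −$16,994.52
Total: $94,414.00 − $16,994.52 = $77,419.48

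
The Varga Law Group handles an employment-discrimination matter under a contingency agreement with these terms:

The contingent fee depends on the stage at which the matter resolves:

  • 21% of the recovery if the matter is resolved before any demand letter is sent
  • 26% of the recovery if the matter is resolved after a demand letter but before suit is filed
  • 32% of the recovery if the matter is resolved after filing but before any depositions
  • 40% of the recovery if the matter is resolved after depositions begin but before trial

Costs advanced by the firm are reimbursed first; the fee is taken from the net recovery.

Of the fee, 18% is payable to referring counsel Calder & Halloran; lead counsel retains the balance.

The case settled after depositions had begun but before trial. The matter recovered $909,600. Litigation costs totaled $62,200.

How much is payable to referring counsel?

$61,012.80

Fee base (net of costs): $909,600 − $62,200 = $847,400
The matter settled after depositions had begun but before trial, so the 40% rate applies.
$847,400 × 40% = $338,960.00
Referral share: 18% of $338,960.00 = $61,012.80; lead counsel retains $338,960.00 − $61,012.80 = $277,947.20.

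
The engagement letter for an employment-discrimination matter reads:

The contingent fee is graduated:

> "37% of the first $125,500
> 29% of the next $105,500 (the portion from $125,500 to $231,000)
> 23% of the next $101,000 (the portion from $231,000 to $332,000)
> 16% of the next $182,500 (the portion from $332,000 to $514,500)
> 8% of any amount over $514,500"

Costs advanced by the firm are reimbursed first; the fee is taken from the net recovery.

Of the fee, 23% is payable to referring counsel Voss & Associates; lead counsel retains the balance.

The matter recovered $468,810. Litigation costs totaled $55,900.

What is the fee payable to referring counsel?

Fee base (net of costs): $468,810 − $55,900 = $412,910
First $125,500 at 37% = $46,435.00
Next $105,500 at 29% = $30,595.00
Next $101,000 at 23% = $23,230.00
Remaining $80,910 at 16% = $12,945.60
Fee: $46,435.00 + $30,595.00 + $23,230.00 + $12,945.60 = $113,205.60
Referral share: 23% of $113,205.60 = $26,037.29; lead counsel retains $113,205.60 − $26,037.29 = $87,168.31.

$26,037.29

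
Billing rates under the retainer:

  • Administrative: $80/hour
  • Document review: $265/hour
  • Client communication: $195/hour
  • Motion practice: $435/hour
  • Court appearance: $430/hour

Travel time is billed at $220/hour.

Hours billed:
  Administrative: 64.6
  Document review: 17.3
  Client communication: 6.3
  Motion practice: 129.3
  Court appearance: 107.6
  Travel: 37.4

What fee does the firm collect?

Administrative: 64.6 × $80 = $5,168.00
Document review: 17.3 × $265 = $4,584.50
Client communication: 6.3 × $195 = $1,228.50
Motion practice: 129.3 × $435 = $56,245.50
Court appearance: 107.6 × $430 = $46,268.00
Subtotal: $5,168.00 + $4,584.50 + $1,228.50 + $56,245.50 + $46,268.00 = $113,494.50
Travel: 37.4 × $220 = $8,228.00
Total: $113,494.50 + $8,228.00 = $121,722.50

$121,722.50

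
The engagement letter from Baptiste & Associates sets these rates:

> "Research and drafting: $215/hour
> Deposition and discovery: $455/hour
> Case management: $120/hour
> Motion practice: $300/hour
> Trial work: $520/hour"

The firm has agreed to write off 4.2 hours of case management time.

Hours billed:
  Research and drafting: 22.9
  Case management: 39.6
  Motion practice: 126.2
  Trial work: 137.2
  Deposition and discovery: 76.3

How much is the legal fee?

Research and drafting: 22.9 × $215 = $4,923.50
Deposition and discovery: 76.3 × $455 = $34,716.50
Case management: 39.6 × $120 = $4,752.00
Motion practice: 126.2 × $300 = $37,860.00
Trial work: 137.2 × $520 = $71,344.00
Subtotal: $153,596.00
Write-off: 4.2 × $120 = $504.00
Total: $153,596.00 − $504.00 = $153,092.00

$153,092.00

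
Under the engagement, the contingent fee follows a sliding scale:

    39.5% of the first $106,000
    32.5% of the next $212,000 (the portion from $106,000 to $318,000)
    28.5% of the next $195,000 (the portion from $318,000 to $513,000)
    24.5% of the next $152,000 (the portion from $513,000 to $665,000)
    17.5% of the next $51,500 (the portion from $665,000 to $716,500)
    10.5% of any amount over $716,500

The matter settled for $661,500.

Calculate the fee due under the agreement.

$202,727.50

First $106,000 at 39.5% = $41,870.00
Next $212,000 at 32.5% = $68,900.00
Next $195,000 at 28.5% = $55,575.00
Remaining $148,500 at 24.5% = $36,382.50
Fee: $41,870.00 + $68,900.00 + $55,575.00 + $36,382.50 = $202,727.50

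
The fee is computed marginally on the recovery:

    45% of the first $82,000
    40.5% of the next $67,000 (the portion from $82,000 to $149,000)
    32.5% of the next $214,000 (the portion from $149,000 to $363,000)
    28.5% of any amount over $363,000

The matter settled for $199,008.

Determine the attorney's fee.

First $82,000 at 45% = $36,900.00
Next $67,000 at 40.5% = $27,135.00
Remaining $50,008 at 32.5% = $16,252.60
Fee: $36,900.00 + $27,135.00 + $16,252.60 = $80,287.60

$80,287.60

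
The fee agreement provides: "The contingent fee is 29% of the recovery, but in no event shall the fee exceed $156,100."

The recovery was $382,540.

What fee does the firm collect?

$110,936.60

29% of $382,540 = $110,936.60
That is under the $156,100 cap.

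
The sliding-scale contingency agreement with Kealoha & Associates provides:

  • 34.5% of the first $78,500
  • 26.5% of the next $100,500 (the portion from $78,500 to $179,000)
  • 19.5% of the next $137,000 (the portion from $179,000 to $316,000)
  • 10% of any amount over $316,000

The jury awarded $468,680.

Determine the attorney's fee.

First $78,500 at 34.5% = $27,082.50
Next $100,500 at 26.5% = $26,632.50
Next $137,000 at 19.5% = $26,715.00
Remaining $152,680 at 10% = $15,268.00
Fee: $27,082.50 + $26,632.50 + $26,715.00 + $15,268.00 = $95,698.00

$95,698.00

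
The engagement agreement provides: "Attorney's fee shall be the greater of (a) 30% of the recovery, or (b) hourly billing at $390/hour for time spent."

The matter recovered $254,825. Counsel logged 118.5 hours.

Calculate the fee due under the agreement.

(a) 30% of $254,825 = $76,447.50
(b) 118.5 × $390 = $46,215.00
The greater is (a): $76,447.50.

$76,447.50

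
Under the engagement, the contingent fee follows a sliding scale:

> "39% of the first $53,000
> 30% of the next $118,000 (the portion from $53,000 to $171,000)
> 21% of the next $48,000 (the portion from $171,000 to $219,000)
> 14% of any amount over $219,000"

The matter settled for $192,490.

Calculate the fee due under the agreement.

$60,582.90

First $53,000 at 39% = $20,670.00
Next $118,000 at 30% = $35,400.00
Remaining $21,490 at 21% = $4,512.90
Fee: $20,670.00 + $35,400.00 + $4,512.90 = $60,582.90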